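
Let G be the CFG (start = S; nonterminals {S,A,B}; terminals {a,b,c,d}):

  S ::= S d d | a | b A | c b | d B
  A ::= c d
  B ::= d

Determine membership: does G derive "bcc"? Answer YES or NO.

CNF form of G:
  S -> S X3 | T0 T2 | T1 B | T2 A | a
  A -> T0 T1
  B -> d
  T0 -> c
  T1 -> d
  T2 -> b
  X3 -> T1 T1

CYK fill:
  T[0,0] 'b' = {T2}  orig:{}
  T[1,1] 'c' = {T0}  orig:{}
  T[2,2] 'c' = {T0}  orig:{}
  T[0,1] 'bc' = ∅
  T[1,2] 'cc' = ∅
  T[0,2] 'bcc' = ∅

S ∉ T[0,2] ⇒ NO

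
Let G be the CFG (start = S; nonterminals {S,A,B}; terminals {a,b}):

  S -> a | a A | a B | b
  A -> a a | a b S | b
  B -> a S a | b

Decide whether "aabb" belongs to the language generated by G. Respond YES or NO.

Convert to CNF:
  S -> T0 A | T0 B | a | b
  A -> T0 T0 | T0 X2 | b
  B -> T0 X3 | b
  T0 -> a
  T1 -> b
  X2 -> T1 S
  X3 -> S T0

CYK table (by increasing span):
  cell(0,0) a: {S,T0}  orig:{S}
  cell(1,1) a: {S,T0}  orig:{S}
  cell(2,2) b: {A,B,S,T1}  orig:{A,B,S}
  cell(3,3) b: {A,B,S,T1}  orig:{A,B,S}
  cell(0,1) aa: {A,X3}  orig:{A}
  cell(1,2) ab: {S}
  cell(2,3) bb: {X2}  orig:{}
  cell(0,2) aab: ∅
  cell(1,3) abb: {A}
  cell(0,3) aabb: {S}

S ∈ T[0,3] ⇒ YES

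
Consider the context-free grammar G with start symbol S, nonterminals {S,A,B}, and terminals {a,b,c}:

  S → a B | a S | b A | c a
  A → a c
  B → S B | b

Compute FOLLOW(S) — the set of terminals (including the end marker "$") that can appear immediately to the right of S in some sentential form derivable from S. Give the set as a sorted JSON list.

Compute FIRST by fixpoint:
iter 1:
  A via A→a c: +{a}
  B via B→b: +{b}
  S via S→a B: +{a}
  S via S→b A: +{b}
  S via S→c a: +{c}
  FIRST(S)={a,b,c}  FIRST(A)={a}  FIRST(B)={b}
iter 2:
  B via B→S B: +{a,c}
  FIRST(S)={a,b,c}  FIRST(A)={a}  FIRST(B)={a,b,c}
iter 3: — fixpoint
  FIRST(S)={a,b,c}  FIRST(A)={a}  FIRST(B)={a,b,c}

Compute FOLLOW by fixpoint:
initialize: $ ∈ FOLLOW(S)
round 1:
  B→S B: FOLLOW(S) ⊇ FIRST(B) = {a,b,c}; new: +{a,b,c}
  S→a B: FOLLOW(B) ⊇ FOLLOW(S) ⊇ {$,a,b,c}; new: +{$,a,b,c}
  S→b A: FOLLOW(A) ⊇ FOLLOW(S) ⊇ {$,a,b,c}; new: +{$,a,b,c}
  FOLLOW(S)={$,a,b,c}  FOLLOW(A)={$,a,b,c}  FOLLOW(B)={$,a,b,c}
round 2: (no change)
  FOLLOW(S)={$,a,b,c}  FOLLOW(A)={$,a,b,c}  FOLLOW(B)={$,a,b,c}

FOLLOW(S) = ["$", "a", "b", "c"]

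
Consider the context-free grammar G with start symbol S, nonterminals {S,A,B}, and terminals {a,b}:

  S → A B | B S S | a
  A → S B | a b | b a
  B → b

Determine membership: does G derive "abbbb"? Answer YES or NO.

Convert to CNF:
  S -> A B | B X2 | a
  A -> S B | T0 T1 | T1 T0
  B -> b
  T0 -> a
  T1 -> b
  X2 -> S S

CYK fill:
  T[0,0] 'a' = {S,T0}  orig:{S}
  T[1,1] 'b' = {B,T1}  orig:{B}
  T[2,2] 'b' = {B,T1}  orig:{B}
  T[3,3] 'b' = {B,T1}  orig:{B}
  T[4,4] 'b' = {B,T1}  orig:{B}
  T[0,1] 'ab' = {A}
  T[1,2] 'bb' = ∅
  T[2,3] 'bb' = ∅
  T[3,4] 'bb' = ∅
  T[0,2] 'abb' = {S}
  T[1,3] 'bbb' = ∅
  T[2,4] 'bbb' = ∅
  T[0,3] 'abbb' = {A}
  T[1,4] 'bbbb' = ∅
  T[0,4] 'abbbb' = {S}

S ∈ T[0,4] ⇒ YES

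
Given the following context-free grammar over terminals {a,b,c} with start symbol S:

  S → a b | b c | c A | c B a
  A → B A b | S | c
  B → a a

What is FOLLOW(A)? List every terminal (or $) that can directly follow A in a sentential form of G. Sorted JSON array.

FIRST sets, iterate to fixpoint:
[1]
  A via A→c: +{c}
  B via B→a a: +{a}
  S via S→a b: +{a}
  S via S→b c: +{b}
  S via S→c A: +{c}
  FIRST[S]={a,b,c}  FIRST[A]={c}  FIRST[B]={a}
[2]
  A via A→B A b: +{a}
  A via A→S: +{b}
  FIRST[S]={a,b,c}  FIRST[A]={a,b,c}  FIRST[B]={a}
[3] (no change)
  FIRST[S]={a,b,c}  FIRST[A]={a,b,c}  FIRST[B]={a}

FOLLOW sets:
FOLLOW(S) := {$}
[1]
  A→B A b: FOLLOW(B) ⊇ FIRST(A) = {a,b,c}; new: +{a,b,c}
  A→B A b: FOLLOW(A) ⊇ FIRST(b) = {b}; new: +{b}
  A→S: FOLLOW(S) ⊇ FOLLOW(A) ⊇ {b}; new: +{b}
  S→c A: FOLLOW(A) ⊇ FOLLOW(S) ⊇ {$,b}; new: +{$}
  FOLLOW(S)={$,b}  FOLLOW(A)={$,b}  FOLLOW(B)={a,b,c}
[2] (no change)
  FOLLOW(S)={$,b}  FOLLOW(A)={$,b}  FOLLOW(B)={a,b,c}

FOLLOW(A) = ["$", "b"]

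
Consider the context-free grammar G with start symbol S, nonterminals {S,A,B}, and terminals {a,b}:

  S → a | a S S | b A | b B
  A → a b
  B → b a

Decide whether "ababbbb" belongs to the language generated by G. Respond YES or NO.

CNF form of G:
  S -> T0 X2 | T1 A | T1 B | a
  A -> T0 T1
  B -> T1 T0
  T0 -> a
  T1 -> b
  X2 -> S S

CYK fill:
  cell(0,0) a: {S,T0}  orig:{S}
  cell(1,1) b: {T1}  orig:{}
  cell(2,2) a: {S,T0}  orig:{S}
  cell(3,3) b: {T1}  orig:{}
  cell(4,4) b: {T1}  orig:{}
  cell(5,5) b: {T1}  orig:{}
  cell(6,6) b: {T1}  orig:{}
  cell(0,1) ab: {A}
  cell(1,2) ba: {B}
  cell(2,3) ab: {A}
  cell(3,4) bb: ∅
  cell(4,5) bb: ∅
  cell(5,6) bb: ∅
  cell(0,2) aba: ∅
  cell(1,3) bab: {S}
  cell(2,4) abb: ∅
  cell(3,5) bbb: ∅
  cell(4,6) bbb: ∅
  cell(0,3) abab: {X2}  orig:{}
  cell(1,4) babb: ∅
  cell(2,5) abbb: ∅
  cell(3,6) bbbb: ∅
  cell(0,4) ababb: ∅
  cell(1,5) babbb: ∅
  cell(2,6) abbbb: ∅
  cell(0,5) ababbb: ∅
  cell(1,6) babbbb: ∅
  cell(0,6) ababbbb: ∅

S ∉ T[0,6] ⇒ NO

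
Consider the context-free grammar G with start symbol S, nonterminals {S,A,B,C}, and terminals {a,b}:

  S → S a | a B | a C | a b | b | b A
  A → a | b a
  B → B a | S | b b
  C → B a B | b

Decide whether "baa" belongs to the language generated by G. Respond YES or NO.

Convert to CNF:
  S -> S T1 | T0 A | T1 B | T1 C | T1 T0 | b
  A -> T0 T1 | a
  B -> B T1 | S T1 | T0 A | T0 T0 | T1 B | T1 C | T1 T0 | b
  C -> B X2 | b
  T0 -> b
  T1 -> a
  X2 -> T1 B

CYK table (by increasing span):
  cell(0,0) b: {B,C,S,T0}  orig:{B,C,S}
  cell(1,1) a: {A,T1}  orig:{A}
  cell(2,2) a: {A,T1}  orig:{A}
  cell(0,1) ba: {A,B,S}
  cell(1,2) aa: ∅
  cell(0,2) baa: {B,S}

S ∈ T[0,2] ⇒ YES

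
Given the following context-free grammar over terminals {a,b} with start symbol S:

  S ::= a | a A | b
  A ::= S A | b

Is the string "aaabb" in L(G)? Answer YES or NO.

Convert to CNF:
  S -> T0 A | a | b
  A -> S A | b
  T0 -> a

Fill CYK table bottom-up:
  [0..0]={S,T0}  "a"  orig:{S}
  [1..1]={S,T0}  "a"  orig:{S}
  [2..2]={S,T0}  "a"  orig:{S}
  [3..3]={A,S}  "b"
  [4..4]={A,S}  "b"
  [0..1]=∅  "aa"
  [1..2]=∅  "aa"
  [2..3]={A,S}  "ab"
  [3..4]={A}  "bb"
  [0..2]=∅  "aaa"
  [1..3]={A,S}  "aab"
  [2..4]={A,S}  "abb"
  [0..3]={A,S}  "aaab"
  [1..4]={A,S}  "aabb"
  [0..4]={A,S}  "aaabb"

S ∈ T[0,4] ⇒ YES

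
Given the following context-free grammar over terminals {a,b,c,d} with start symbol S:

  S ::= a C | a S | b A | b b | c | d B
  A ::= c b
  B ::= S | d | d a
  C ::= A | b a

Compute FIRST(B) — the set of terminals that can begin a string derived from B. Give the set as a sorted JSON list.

FIRST sets, iterate to fixpoint:
iter 1:
  A via A→c b: +{c}
  B via B→d: +{d}
  C via C→A: +{c}
  C via C→b a: +{b}
  S via S→a C: +{a}
  S via S→b A: +{b}
  S via S→c: +{c}
  S via S→d B: +{d}
  FIRST(S)={a,b,c,d}  FIRST(A)={c}  FIRST(B)={d}  FIRST(C)={b,c}
iter 2:
  B via B→S: +{a,b,c}
  FIRST(S)={a,b,c,d}  FIRST(A)={c}  FIRST(B)={a,b,c,d}  FIRST(C)={b,c}
iter 3: (stable)
  FIRST(S)={a,b,c,d}  FIRST(A)={c}  FIRST(B)={a,b,c,d}  FIRST(C)={b,c}

FIRST(B) = ["a", "b", "c", "d"]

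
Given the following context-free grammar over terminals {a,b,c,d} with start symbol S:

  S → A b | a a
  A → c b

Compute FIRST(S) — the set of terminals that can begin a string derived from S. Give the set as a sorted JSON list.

FIRST iteration:
iter 1:
  A via A→c b: +{c}
  S via S→A b: +{c}
  S via S→a a: +{a}
  S: {a,c}  A: {c}
iter 2: (stable)
  S: {a,c}  A: {c}

FIRST(S) = ["a", "c"]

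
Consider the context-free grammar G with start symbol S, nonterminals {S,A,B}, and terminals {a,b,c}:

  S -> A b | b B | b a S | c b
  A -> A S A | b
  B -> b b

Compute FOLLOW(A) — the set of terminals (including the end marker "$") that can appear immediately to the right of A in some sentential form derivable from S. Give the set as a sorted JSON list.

Compute FIRST by fixpoint:
pass 1:
  A via A→b: +{b}
  B via B→b b: +{b}
  S via S→A b: +{b}
  S via S→c b: +{c}
  FIRST(S)={b,c}  FIRST(A)={b}  FIRST(B)={b}
pass 2: — fixpoint
  FIRST(S)={b,c}  FIRST(A)={b}  FIRST(B)={b}

FOLLOW iteration:
initialize: $ ∈ FOLLOW(S)
pass 1:
  A→A S A: FOLLOW(A) ⊇ FIRST(S) = {b,c}; new: +{b,c}
  A→A S A: FOLLOW(S) ⊇ FIRST(A) = {b}; new: +{b}
  S→b B: FOLLOW(B) ⊇ FOLLOW(S) ⊇ {$,b}; new: +{$,b}
  S: {$,b}  A: {b,c}  B: {$,b}
pass 2: (no change)
  S: {$,b}  A: {b,c}  B: {$,b}

FOLLOW(A) = ["b", "c"]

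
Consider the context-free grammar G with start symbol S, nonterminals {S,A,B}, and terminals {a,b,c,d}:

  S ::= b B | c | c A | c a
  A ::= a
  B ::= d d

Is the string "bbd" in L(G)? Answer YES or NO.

Convert to CNF:
  S -> T1 B | T2 A | T2 T3 | c
  A -> a
  B -> T0 T0
  T0 -> d
  T1 -> b
  T2 -> c
  T3 -> a

Fill CYK table bottom-up:
  [0..0]={T1}  "b"  orig:{}
  [1..1]={T1}  "b"  orig:{}
  [2..2]={T0}  "d"  orig:{}
  [0..1]=∅  "bb"
  [1..2]=∅  "bd"
  [0..2]=∅  "bbd"

S ∉ T[0,2] ⇒ NO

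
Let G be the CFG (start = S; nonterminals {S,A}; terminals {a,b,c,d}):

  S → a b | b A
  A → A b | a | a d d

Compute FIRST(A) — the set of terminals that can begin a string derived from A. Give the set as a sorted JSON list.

FIRST sets, iterate to fixpoint:
iter 1:
  A via A→a: +{a}
  S via S→a b: +{a}
  S via S→b A: +{b}
  FIRST(S)={a,b}  FIRST(A)={a}
iter 2: (no change)
  FIRST(S)={a,b}  FIRST(A)={a}

FIRST(A) = ["a"]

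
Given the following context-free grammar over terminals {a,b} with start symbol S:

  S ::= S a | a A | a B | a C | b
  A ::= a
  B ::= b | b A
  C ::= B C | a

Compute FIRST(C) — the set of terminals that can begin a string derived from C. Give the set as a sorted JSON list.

Compute FIRST by fixpoint:
round 1:
  A via A→a: +{a}
  B via B→b: +{b}
  C via C→B C: +{b}
  C via C→a: +{a}
  S via S→a A: +{a}
  S via S→b: +{b}
  S: {a,b}  A: {a}  B: {b}  C: {a,b}
round 2: (stable)
  S: {a,b}  A: {a}  B: {b}  C: {a,b}

FIRST(C) = ["a", "b"]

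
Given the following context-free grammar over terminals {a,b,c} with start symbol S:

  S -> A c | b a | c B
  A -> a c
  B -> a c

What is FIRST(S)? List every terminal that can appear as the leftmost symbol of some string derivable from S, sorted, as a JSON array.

Compute FIRST by fixpoint:
[1]
  A via A→a c: +{a}
  B via B→a c: +{a}
  S via S→A c: +{a}
  S via S→b a: +{b}
  S via S→c B: +{c}
  FIRST(S)={a,b,c}  FIRST(A)={a}  FIRST(B)={a}
[2] done
  FIRST(S)={a,b,c}  FIRST(A)={a}  FIRST(B)={a}

FIRST(S) = ["a", "b", "c"]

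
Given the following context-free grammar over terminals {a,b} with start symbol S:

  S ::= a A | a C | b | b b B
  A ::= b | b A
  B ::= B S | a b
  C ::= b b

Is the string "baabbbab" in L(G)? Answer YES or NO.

CNF form of G:
  S -> T0 X2 | T1 A | T1 C | b
  A -> T0 A | b
  B -> B S | T1 T0
  C -> T0 T0
  T0 -> b
  T1 -> a
  X2 -> T0 B

Fill CYK table bottom-up:
  [0..0]={A,S,T0}  "b"  orig:{A,S}
  [1..1]={T1}  "a"  orig:{}
  [2..2]={T1}  "a"  orig:{}
  [3..3]={A,S,T0}  "b"  orig:{A,S}
  [4..4]={A,S,T0}  "b"  orig:{A,S}
  [5..5]={A,S,T0}  "b"  orig:{A,S}
  [6..6]={T1}  "a"  orig:{}
  [7..7]={A,S,T0}  "b"  orig:{A,S}
  [0..1]=∅  "ba"
  [1..2]=∅  "aa"
  [2..3]={B,S}  "ab"
  [3..4]={A,C}  "bb"
  [4..5]={A,C}  "bb"
  [5..6]=∅  "ba"
  [6..7]={B,S}  "ab"
  [0..2]=∅  "baa"
  [1..3]=∅  "aab"
  [2..4]={B,S}  "abb"
  [3..5]={A}  "bbb"
  [4..6]=∅  "bba"
  [5..7]={X2}  "bab"  orig:{}
  [0..3]=∅  "baab"
  [1..4]=∅  "aabb"
  [2..5]={B,S}  "abbb"
  [3..6]=∅  "bbba"
  [4..7]={S}  "bbab"
  [0..4]=∅  "baabb"
  [1..5]=∅  "aabbb"
  [2..6]=∅  "abbba"
  [3..7]=∅  "bbbab"
  [0..5]=∅  "baabbb"
  [1..6]=∅  "aabbba"
  [2..7]={B}  "abbbab"
  [0..6]=∅  "baabbba"
  [1..7]=∅  "aabbbab"
  [0..7]=∅  "baabbbab"

S ∉ T[0,7] ⇒ NO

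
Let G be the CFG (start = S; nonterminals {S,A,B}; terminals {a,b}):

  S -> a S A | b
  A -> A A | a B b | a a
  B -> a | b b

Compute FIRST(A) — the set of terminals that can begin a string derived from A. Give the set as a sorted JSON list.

FIRST iteration:
pass 1:
  A via A→a B b: +{a}
  B via B→a: +{a}
  B via B→b b: +{b}
  S via S→a S A: +{a}
  S via S→b: +{b}
  FIRST[S]={a,b}  FIRST[A]={a}  FIRST[B]={a,b}
pass 2: (stable)
  FIRST[S]={a,b}  FIRST[A]={a}  FIRST[B]={a,b}

FIRST(A) = ["a"]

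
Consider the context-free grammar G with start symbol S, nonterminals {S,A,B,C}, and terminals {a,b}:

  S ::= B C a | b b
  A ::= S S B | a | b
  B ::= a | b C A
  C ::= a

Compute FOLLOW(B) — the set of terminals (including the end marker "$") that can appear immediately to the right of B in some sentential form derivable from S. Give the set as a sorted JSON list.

FIRST iteration:
round 1:
  A via A→a: +{a}
  A via A→b: +{b}
  B via B→a: +{a}
  B via B→b C A: +{b}
  C via C→a: +{a}
  S via S→B C a: +{a,b}
  FIRST[S]={a,b}  FIRST[A]={a,b}  FIRST[B]={a,b}  FIRST[C]={a}
round 2: done
  FIRST[S]={a,b}  FIRST[A]={a,b}  FIRST[B]={a,b}  FIRST[C]={a}

Compute FOLLOW by fixpoint:
seed FOLLOW(S) with $
round 1:
  A→S S B: FOLLOW(S) ⊇ FIRST(S) = {a,b}; new: +{a,b}
  B→b C A: FOLLOW(C) ⊇ FIRST(A) = {a,b}; new: +{a,b}
  S→B C a: FOLLOW(B) ⊇ FIRST(C) = {a}; new: +{a}
  FOLLOW[S]={$,a,b}  FOLLOW[A]={}  FOLLOW[B]={a}  FOLLOW[C]={a,b}
round 2:
  B→b C A: FOLLOW(A) ⊇ FOLLOW(B) ⊇ {a}; new: +{a}
  FOLLOW[S]={$,a,b}  FOLLOW[A]={a}  FOLLOW[B]={a}  FOLLOW[C]={a,b}
round 3: — fixpoint
  FOLLOW[S]={$,a,b}  FOLLOW[A]={a}  FOLLOW[B]={a}  FOLLOW[C]={a,b}

FOLLOW(B) = ["a"]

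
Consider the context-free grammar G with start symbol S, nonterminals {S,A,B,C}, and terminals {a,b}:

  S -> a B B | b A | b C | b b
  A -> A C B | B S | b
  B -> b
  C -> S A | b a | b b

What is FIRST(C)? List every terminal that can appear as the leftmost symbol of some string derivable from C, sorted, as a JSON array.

FIRST sets, iterate to fixpoint:
[1]
  A via A→b: +{b}
  B via B→b: +{b}
  C via C→b a: +{b}
  S via S→a B B: +{a}
  S via S→b A: +{b}
  S: {a,b}  A: {b}  B: {b}  C: {b}
[2]
  C via C→S A: +{a}
  S: {a,b}  A: {b}  B: {b}  C: {a,b}
[3] done
  S: {a,b}  A: {b}  B: {b}  C: {a,b}

FIRST(C) = ["a", "b"]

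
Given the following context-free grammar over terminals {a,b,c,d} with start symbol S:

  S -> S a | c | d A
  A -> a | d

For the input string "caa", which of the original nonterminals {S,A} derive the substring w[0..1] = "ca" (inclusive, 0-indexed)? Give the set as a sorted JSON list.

Convert to CNF:
  S -> S T0 | T1 A | c
  A -> a | d
  T0 -> a
  T1 -> d

CYK fill (cells [i..j] with 0 ≤ i ≤ j ≤ 1 only):
  [0..0]={S}  "c"
  [1..1]={A,T0}  "a"  orig:{A}
  [0..1]={S}  "ca"

Original NTs in T[0,1] deriving "ca": ["S"]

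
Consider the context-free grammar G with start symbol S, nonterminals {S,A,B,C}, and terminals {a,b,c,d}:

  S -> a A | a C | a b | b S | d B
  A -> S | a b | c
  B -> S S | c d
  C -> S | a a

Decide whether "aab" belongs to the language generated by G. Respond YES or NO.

Convert to CNF:
  S -> T0 A | T0 C | T0 T1 | T1 S | T2 B
  A -> T0 A | T0 C | T0 T1 | T1 S | T2 B | c
  B -> S S | T3 T2
  C -> T0 A | T0 C | T0 T0 | T0 T1 | T1 S | T2 B
  T0 -> a
  T1 -> b
  T2 -> d
  T3 -> c

Fill CYK table bottom-up:
  [0..0]={T0}  "a"  orig:{}
  [1..1]={T0}  "a"  orig:{}
  [2..2]={T1}  "b"  orig:{}
  [0..1]={C}  "aa"
  [1..2]={A,C,S}  "ab"
  [0..2]={A,C,S}  "aab"

S ∈ T[0,2] ⇒ YES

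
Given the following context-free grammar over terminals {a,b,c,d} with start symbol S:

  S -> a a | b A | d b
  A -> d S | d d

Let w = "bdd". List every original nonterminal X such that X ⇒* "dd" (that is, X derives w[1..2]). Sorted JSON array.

CNF form of G:
  S -> T0 T2 | T1 T1 | T2 A
  A -> T0 S | T0 T0
  T0 -> d
  T1 -> a
  T2 -> b

CYK table (by increasing span), restricted to cells inside w[1..2]:
  [1..1]={T0}  "d"  orig:{}
  [2..2]={T0}  "d"  orig:{}
  [1..2]={A}  "dd"

Original NTs in T[1,2] deriving "dd": ["A"]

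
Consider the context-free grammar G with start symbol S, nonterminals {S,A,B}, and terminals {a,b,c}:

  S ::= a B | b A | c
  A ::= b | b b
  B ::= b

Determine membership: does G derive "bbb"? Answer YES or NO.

Convert to CNF:
  S -> T0 A | T1 B | c
  A -> T0 T0 | b
  B -> b
  T0 -> b
  T1 -> a

Fill CYK table bottom-up:
  [0..0]={A,B,T0}  "b"  orig:{A,B}
  [1..1]={A,B,T0}  "b"  orig:{A,B}
  [2..2]={A,B,T0}  "b"  orig:{A,B}
  [0..1]={A,S}  "bb"
  [1..2]={A,S}  "bb"
  [0..2]={S}  "bbb"

S ∈ T[0,2] ⇒ YES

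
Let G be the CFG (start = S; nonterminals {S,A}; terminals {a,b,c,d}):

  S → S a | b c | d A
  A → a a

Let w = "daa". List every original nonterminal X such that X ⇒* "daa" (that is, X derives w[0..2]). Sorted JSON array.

CNF form of G:
  S -> S T0 | T1 T2 | T3 A
  A -> T0 T0
  T0 -> a
  T1 -> b
  T2 -> c
  T3 -> d

CYK fill — only the sub-triangle for w[0..2]:
  [0..0]={T3}  "d"  orig:{}
  [1..1]={T0}  "a"  orig:{}
  [2..2]={T0}  "a"  orig:{}
  [0..1]=∅  "da"
  [1..2]={A}  "aa"
  [0..2]={S}  "daa"

Original NTs in T[0,2] deriving "daa": ["S"]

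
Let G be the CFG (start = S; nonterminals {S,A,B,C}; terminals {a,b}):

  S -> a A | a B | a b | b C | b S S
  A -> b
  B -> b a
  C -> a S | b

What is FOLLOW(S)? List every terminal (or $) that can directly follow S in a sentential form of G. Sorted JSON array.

FIRST iteration:
[1]
  A via A→b: +{b}
  B via B→b a: +{b}
  C via C→a S: +{a}
  C via C→b: +{b}
  S via S→a A: +{a}
  S via S→b C: +{b}
  FIRST[S]={a,b}  FIRST[A]={b}  FIRST[B]={b}  FIRST[C]={a,b}
[2] (no change)
  FIRST[S]={a,b}  FIRST[A]={b}  FIRST[B]={b}  FIRST[C]={a,b}

FOLLOW sets:
FOLLOW(S) := {$}
pass 1:
  S→a A: FOLLOW(A) ⊇ FOLLOW(S) ⊇ {$}; new: +{$}
  S→a B: FOLLOW(B) ⊇ FOLLOW(S) ⊇ {$}; new: +{$}
  S→b C: FOLLOW(C) ⊇ FOLLOW(S) ⊇ {$}; new: +{$}
  S→b S S: FOLLOW(S) ⊇ FIRST(S) = {a,b}; new: +{a,b}
  S: {$,a,b}  A: {$}  B: {$}  C: {$}
pass 2:
  S→a A: FOLLOW(A) ⊇ FOLLOW(S) ⊇ {$,a,b}; new: +{a,b}
  S→a B: FOLLOW(B) ⊇ FOLLOW(S) ⊇ {$,a,b}; new: +{a,b}
  S→b C: FOLLOW(C) ⊇ FOLLOW(S) ⊇ {$,a,b}; new: +{a,b}
  S: {$,a,b}  A: {$,a,b}  B: {$,a,b}  C: {$,a,b}
pass 3: (no change)
  S: {$,a,b}  A: {$,a,b}  B: {$,a,b}  C: {$,a,b}

FOLLOW(S) = ["$", "a", "b"]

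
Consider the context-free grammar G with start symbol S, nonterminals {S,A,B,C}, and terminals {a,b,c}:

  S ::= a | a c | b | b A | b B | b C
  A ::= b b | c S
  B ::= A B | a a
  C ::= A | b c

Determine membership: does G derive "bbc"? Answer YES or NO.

CNF form of G:
  S -> T0 A | T0 B | T0 C | T2 T1 | a | b
  A -> T0 T0 | T1 S
  B -> A B | T2 T2
  C -> T0 T0 | T0 T1 | T1 S
  T0 -> b
  T1 -> c
  T2 -> a

CYK fill:
  cell(0,0) b: {S,T0}  orig:{S}
  cell(1,1) b: {S,T0}  orig:{S}
  cell(2,2) c: {T1}  orig:{}
  cell(0,1) bb: {A,C}
  cell(1,2) bc: {C}
  cell(0,2) bbc: {S}

S ∈ T[0,2] ⇒ YES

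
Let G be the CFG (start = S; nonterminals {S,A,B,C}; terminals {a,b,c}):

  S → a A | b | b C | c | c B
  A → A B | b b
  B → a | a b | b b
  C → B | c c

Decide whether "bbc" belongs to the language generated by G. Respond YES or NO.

Convert to CNF:
  S -> T0 C | T1 A | T2 B | b | c
  A -> A B | T0 T0
  B -> T0 T0 | T1 T0 | a
  C -> T0 T0 | T1 T0 | T2 T2 | a
  T0 -> b
  T1 -> a
  T2 -> c

Fill CYK table bottom-up:
  T[0,0] 'b' = {S,T0}  orig:{S}
  T[1,1] 'b' = {S,T0}  orig:{S}
  T[2,2] 'c' = {S,T2}  orig:{S}
  T[0,1] 'bb' = {A,B,C}
  T[1,2] 'bc' = ∅
  T[0,2] 'bbc' = ∅

S ∉ T[0,2] ⇒ NO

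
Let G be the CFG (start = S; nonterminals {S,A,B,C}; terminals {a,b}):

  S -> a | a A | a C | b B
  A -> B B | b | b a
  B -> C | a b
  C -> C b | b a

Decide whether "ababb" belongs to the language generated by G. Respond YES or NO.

CNF form of G:
  S -> T0 B | T1 A | T1 C | a
  A -> B B | T0 T1 | b
  B -> C T0 | T0 T1 | T1 T0
  C -> C T0 | T0 T1
  T0 -> b
  T1 -> a

Fill CYK table bottom-up:
  cell(0,0) a: {S,T1}  orig:{S}
  cell(1,1) b: {A,T0}  orig:{A}
  cell(2,2) a: {S,T1}  orig:{S}
  cell(3,3) b: {A,T0}  orig:{A}
  cell(4,4) b: {A,T0}  orig:{A}
  cell(0,1) ab: {B,S}
  cell(1,2) ba: {A,B,C}
  cell(2,3) ab: {B,S}
  cell(3,4) bb: ∅
  cell(0,2) aba: {S}
  cell(1,3) bab: {B,C,S}
  cell(2,4) abb: ∅
  cell(0,3) abab: {A,S}
  cell(1,4) babb: {B,C}
  cell(0,4) ababb: {S}

S ∈ T[0,4] ⇒ YES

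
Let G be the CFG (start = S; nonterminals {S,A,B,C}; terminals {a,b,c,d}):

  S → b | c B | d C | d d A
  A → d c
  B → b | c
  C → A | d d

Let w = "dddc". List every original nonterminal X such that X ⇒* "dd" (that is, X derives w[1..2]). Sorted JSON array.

Convert to CNF:
  S -> T0 C | T0 X2 | T1 B | b
  A -> T0 T1
  B -> b | c
  C -> T0 T0 | T0 T1
  T0 -> d
  T1 -> c
  X2 -> T0 A

Fill CYK table bottom-up (cells [i..j] with 1 ≤ i ≤ j ≤ 2 only):
  T[1,1] 'd' = {T0}  orig:{}
  T[2,2] 'd' = {T0}  orig:{}
  T[1,2] 'dd' = {C}

Original NTs in T[1,2] deriving "dd": ["C"]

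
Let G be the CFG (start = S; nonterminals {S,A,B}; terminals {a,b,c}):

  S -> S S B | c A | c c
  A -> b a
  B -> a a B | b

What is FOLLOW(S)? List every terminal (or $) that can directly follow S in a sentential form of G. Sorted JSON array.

FIRST iteration:
iter 1:
  A via A→b a: +{b}
  B via B→a a B: +{a}
  B via B→b: +{b}
  S via S→c A: +{c}
  FIRST(S)={c}  FIRST(A)={b}  FIRST(B)={a,b}
iter 2: — fixpoint
  FIRST(S)={c}  FIRST(A)={b}  FIRST(B)={a,b}

FOLLOW sets:
seed FOLLOW(S) with $
round 1:
  S→S S B: FOLLOW(S) ⊇ FIRST(S) = {c}; new: +{c}
  S→S S B: FOLLOW(S) ⊇ FIRST(B) = {a,b}; new: +{a,b}
  S→S S B: FOLLOW(B) ⊇ FOLLOW(S) ⊇ {$,a,b,c}; new: +{$,a,b,c}
  S→c A: FOLLOW(A) ⊇ FOLLOW(S) ⊇ {$,a,b,c}; new: +{$,a,b,c}
  S: {$,a,b,c}  A: {$,a,b,c}  B: {$,a,b,c}
round 2: (no change)
  S: {$,a,b,c}  A: {$,a,b,c}  B: {$,a,b,c}

FOLLOW(S) = ["$", "a", "b", "c"]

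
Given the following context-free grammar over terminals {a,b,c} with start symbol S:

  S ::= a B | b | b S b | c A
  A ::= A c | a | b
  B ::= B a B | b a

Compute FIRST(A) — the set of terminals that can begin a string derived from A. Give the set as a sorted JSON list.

FIRST iteration:
pass 1:
  A via A→a: +{a}
  A via A→b: +{b}
  B via B→b a: +{b}
  S via S→a B: +{a}
  S via S→b: +{b}
  S via S→c A: +{c}
  FIRST[S]={a,b,c}  FIRST[A]={a,b}  FIRST[B]={b}
pass 2: (no change)
  FIRST[S]={a,b,c}  FIRST[A]={a,b}  FIRST[B]={b}

FIRST(A) = ["a", "b"]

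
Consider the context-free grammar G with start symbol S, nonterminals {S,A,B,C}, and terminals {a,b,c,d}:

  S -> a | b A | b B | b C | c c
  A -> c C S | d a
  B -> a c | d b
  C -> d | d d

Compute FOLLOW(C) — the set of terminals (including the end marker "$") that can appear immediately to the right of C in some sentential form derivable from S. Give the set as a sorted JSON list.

Compute FIRST by fixpoint:
iter 1:
  A via A→c C S: +{c}
  A via A→d a: +{d}
  B via B→a c: +{a}
  B via B→d b: +{d}
  C via C→d: +{d}
  S via S→a: +{a}
  S via S→b A: +{b}
  S via S→c c: +{c}
  S: {a,b,c}  A: {c,d}  B: {a,d}  C: {d}
iter 2: done
  S: {a,b,c}  A: {c,d}  B: {a,d}  C: {d}

Compute FOLLOW by fixpoint:
seed FOLLOW(S) with $
pass 1:
  A→c C S: FOLLOW(C) ⊇ FIRST(S) = {a,b,c}; new: +{a,b,c}
  S→b A: FOLLOW(A) ⊇ FOLLOW(S) ⊇ {$}; new: +{$}
  S→b B: FOLLOW(B) ⊇ FOLLOW(S) ⊇ {$}; new: +{$}
  S→b C: FOLLOW(C) ⊇ FOLLOW(S) ⊇ {$}; new: +{$}
  FOLLOW(S)={$}  FOLLOW(A)={$}  FOLLOW(B)={$}  FOLLOW(C)={$,a,b,c}
pass 2: — fixpoint
  FOLLOW(S)={$}  FOLLOW(A)={$}  FOLLOW(B)={$}  FOLLOW(C)={$,a,b,c}

FOLLOW(C) = ["$", "a", "b", "c"]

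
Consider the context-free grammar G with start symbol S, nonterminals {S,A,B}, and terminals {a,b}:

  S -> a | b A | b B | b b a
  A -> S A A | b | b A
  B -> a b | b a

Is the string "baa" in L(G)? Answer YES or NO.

CNF form of G:
  S -> T0 A | T0 B | T0 X3 | a
  A -> S X2 | T0 A | b
  B -> T0 T1 | T1 T0
  T0 -> b
  T1 -> a
  X2 -> A A
  X3 -> T0 T1

CYK table (by increasing span):
  cell(0,0) b: {A,T0}  orig:{A}
  cell(1,1) a: {S,T1}  orig:{S}
  cell(2,2) a: {S,T1}  orig:{S}
  cell(0,1) ba: {B,X3}  orig:{B}
  cell(1,2) aa: ∅
  cell(0,2) baa: ∅

S ∉ T[0,2] ⇒ NO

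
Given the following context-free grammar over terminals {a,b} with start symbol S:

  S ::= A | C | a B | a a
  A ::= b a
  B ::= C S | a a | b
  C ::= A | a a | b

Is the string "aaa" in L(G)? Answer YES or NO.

CNF form of G:
  S -> T0 T1 | T1 B | T1 T1 | b
  A -> T0 T1
  B -> C S | T1 T1 | b
  C -> T0 T1 | T1 T1 | b
  T0 -> b
  T1 -> a

Fill CYK table bottom-up:
  T[0,0] 'a' = {T1}  orig:{}
  T[1,1] 'a' = {T1}  orig:{}
  T[2,2] 'a' = {T1}  orig:{}
  T[0,1] 'aa' = {B,C,S}
  T[1,2] 'aa' = {B,C,S}
  T[0,2] 'aaa' = {S}

S ∈ T[0,2] ⇒ YES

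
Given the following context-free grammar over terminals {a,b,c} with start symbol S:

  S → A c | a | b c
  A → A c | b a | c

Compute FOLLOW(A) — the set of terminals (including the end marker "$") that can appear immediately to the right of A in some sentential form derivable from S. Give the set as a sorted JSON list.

FIRST sets, iterate to fixpoint:
[1]
  A via A→b a: +{b}
  A via A→c: +{c}
  S via S→A c: +{b,c}
  S via S→a: +{a}
  S: {a,b,c}  A: {b,c}
[2] (stable)
  S: {a,b,c}  A: {b,c}

Compute FOLLOW by fixpoint:
FOLLOW(S) := {$}
iter 1:
  A→A c: FOLLOW(A) ⊇ FIRST(c) = {c}; new: +{c}
  S: {$}  A: {c}
iter 2: done
  S: {$}  A: {c}

FOLLOW(A) = ["c"]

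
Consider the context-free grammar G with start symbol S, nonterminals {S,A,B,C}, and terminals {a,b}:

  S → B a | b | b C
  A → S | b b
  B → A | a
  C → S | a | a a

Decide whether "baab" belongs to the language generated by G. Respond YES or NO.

Convert to CNF:
  S -> B T0 | T1 C | b
  A -> B T0 | T1 C | T1 T1 | b
  B -> B T0 | T1 C | T1 T1 | a | b
  C -> B T0 | T0 T0 | T1 C | a | b
  T0 -> a
  T1 -> b

CYK table (by increasing span):
  [0..0]={A,B,C,S,T1}  "b"  orig:{A,B,C,S}
  [1..1]={B,C,T0}  "a"  orig:{B,C}
  [2..2]={B,C,T0}  "a"  orig:{B,C}
  [3..3]={A,B,C,S,T1}  "b"  orig:{A,B,C,S}
  [0..1]={A,B,C,S}  "ba"
  [1..2]={A,B,C,S}  "aa"
  [2..3]=∅  "ab"
  [0..2]={A,B,C,S}  "baa"
  [1..3]=∅  "aab"
  [0..3]=∅  "baab"

S ∉ T[0,3] ⇒ NO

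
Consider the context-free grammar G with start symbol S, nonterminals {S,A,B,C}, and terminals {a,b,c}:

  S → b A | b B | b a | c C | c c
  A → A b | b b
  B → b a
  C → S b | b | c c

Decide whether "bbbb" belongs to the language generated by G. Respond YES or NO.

CNF form of G:
  S -> T0 A | T0 B | T0 T1 | T2 C | T2 T2
  A -> A T0 | T0 T0
  B -> T0 T1
  C -> S T0 | T2 T2 | b
  T0 -> b
  T1 -> a
  T2 -> c

CYK table (by increasing span):
  cell(0,0) b: {C,T0}  orig:{C}
  cell(1,1) b: {C,T0}  orig:{C}
  cell(2,2) b: {C,T0}  orig:{C}
  cell(3,3) b: {C,T0}  orig:{C}
  cell(0,1) bb: {A}
  cell(1,2) bb: {A}
  cell(2,3) bb: {A}
  cell(0,2) bbb: {A,S}
  cell(1,3) bbb: {A,S}
  cell(0,3) bbbb: {A,C,S}

S ∈ T[0,3] ⇒ YES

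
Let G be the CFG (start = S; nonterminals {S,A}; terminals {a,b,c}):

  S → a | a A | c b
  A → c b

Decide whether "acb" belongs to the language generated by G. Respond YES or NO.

CNF form of G:
  S -> T0 T1 | T2 A | a
  A -> T0 T1
  T0 -> c
  T1 -> b
  T2 -> a

CYK table (by increasing span):
  [0..0]={S,T2}  "a"  orig:{S}
  [1..1]={T0}  "c"  orig:{}
  [2..2]={T1}  "b"  orig:{}
  [0..1]=∅  "ac"
  [1..2]={A,S}  "cb"
  [0..2]={S}  "acb"

S ∈ T[0,2] ⇒ YES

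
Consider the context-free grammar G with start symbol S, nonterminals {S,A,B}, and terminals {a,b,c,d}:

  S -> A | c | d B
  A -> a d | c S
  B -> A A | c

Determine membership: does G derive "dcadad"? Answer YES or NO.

Convert to CNF:
  S -> T0 T1 | T1 B | T2 S | c
  A -> T0 T1 | T2 S
  B -> A A | c
  T0 -> a
  T1 -> d
  T2 -> c

Fill CYK table bottom-up:
  cell(0,0) d: {T1}  orig:{}
  cell(1,1) c: {B,S,T2}  orig:{B,S}
  cell(2,2) a: {T0}  orig:{}
  cell(3,3) d: {T1}  orig:{}
  cell(4,4) a: {T0}  orig:{}
  cell(5,5) d: {T1}  orig:{}
  cell(0,1) dc: {S}
  cell(1,2) ca: ∅
  cell(2,3) ad: {A,S}
  cell(3,4) da: ∅
  cell(4,5) ad: {A,S}
  cell(0,2) dca: ∅
  cell(1,3) cad: {A,S}
  cell(2,4) ada: ∅
  cell(3,5) dad: ∅
  cell(0,3) dcad: ∅
  cell(1,4) cada: ∅
  cell(2,5) adad: {B}
  cell(0,4) dcada: ∅
  cell(1,5) cadad: {B}
  cell(0,5) dcadad: {S}

S ∈ T[0,5] ⇒ YES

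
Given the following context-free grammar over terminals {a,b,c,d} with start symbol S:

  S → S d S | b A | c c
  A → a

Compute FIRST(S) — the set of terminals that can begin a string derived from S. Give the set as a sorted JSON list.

FIRST iteration:
iter 1:
  A via A→a: +{a}
  S via S→b A: +{b}
  S via S→c c: +{c}
  FIRST[S]={b,c}  FIRST[A]={a}
iter 2: (no change)
  FIRST[S]={b,c}  FIRST[A]={a}

FIRST(S) = ["b", "c"]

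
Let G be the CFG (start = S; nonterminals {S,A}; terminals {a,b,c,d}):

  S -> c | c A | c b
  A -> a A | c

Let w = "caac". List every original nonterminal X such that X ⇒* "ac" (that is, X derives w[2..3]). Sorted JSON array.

CNF form of G:
  S -> T1 A | T1 T2 | c
  A -> T0 A | c
  T0 -> a
  T1 -> c
  T2 -> b

CYK fill — only the sub-triangle for w[2..3]:
  T[2,2] 'a' = {T0}  orig:{}
  T[3,3] 'c' = {A,S,T1}  orig:{A,S}
  T[2,3] 'ac' = {A}

Original NTs in T[2,3] deriving "ac": ["A"]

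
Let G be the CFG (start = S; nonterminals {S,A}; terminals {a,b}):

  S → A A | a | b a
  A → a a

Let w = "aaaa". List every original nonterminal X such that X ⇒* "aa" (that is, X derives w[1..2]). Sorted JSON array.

CNF form of G:
  S -> A A | T1 T0 | a
  A -> T0 T0
  T0 -> a
  T1 -> b

CYK fill, restricted to cells inside w[1..2]:
  cell(1,1) a: {S,T0}  orig:{S}
  cell(2,2) a: {S,T0}  orig:{S}
  cell(1,2) aa: {A}

Original NTs in T[1,2] deriving "aa": ["A"]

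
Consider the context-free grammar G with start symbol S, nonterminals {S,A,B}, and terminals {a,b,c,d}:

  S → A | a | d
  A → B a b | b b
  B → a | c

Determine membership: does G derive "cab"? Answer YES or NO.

CNF form of G:
  S -> B X3 | T1 T1 | a | d
  A -> B X2 | T1 T1
  B -> a | c
  T0 -> a
  T1 -> b
  X2 -> T0 T1
  X3 -> T0 T1

CYK fill:
  cell(0,0) c: {B}
  cell(1,1) a: {B,S,T0}  orig:{B,S}
  cell(2,2) b: {T1}  orig:{}
  cell(0,1) ca: ∅
  cell(1,2) ab: {X2,X3}  orig:{}
  cell(0,2) cab: {A,S}

S ∈ T[0,2] ⇒ YES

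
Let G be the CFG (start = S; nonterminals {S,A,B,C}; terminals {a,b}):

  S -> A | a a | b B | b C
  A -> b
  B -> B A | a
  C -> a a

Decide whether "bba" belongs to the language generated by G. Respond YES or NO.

CNF form of G:
  S -> T0 T0 | T1 B | T1 C | b
  A -> b
  B -> B A | a
  C -> T0 T0
  T0 -> a
  T1 -> b

CYK fill:
  [0..0]={A,S,T1}  "b"  orig:{A,S}
  [1..1]={A,S,T1}  "b"  orig:{A,S}
  [2..2]={B,T0}  "a"  orig:{B}
  [0..1]=∅  "bb"
  [1..2]={S}  "ba"
  [0..2]=∅  "bba"

S ∉ T[0,2] ⇒ NO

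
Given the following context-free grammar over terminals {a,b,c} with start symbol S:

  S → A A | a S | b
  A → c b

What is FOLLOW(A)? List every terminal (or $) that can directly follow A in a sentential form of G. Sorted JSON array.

FIRST iteration:
[1]
  A via A→c b: +{c}
  S via S→A A: +{c}
  S via S→a S: +{a}
  S via S→b: +{b}
  S: {a,b,c}  A: {c}
[2] (stable)
  S: {a,b,c}  A: {c}

FOLLOW sets:
seed FOLLOW(S) with $
round 1:
  S→A A: FOLLOW(A) ⊇ FIRST(A) = {c}; new: +{c}
  S→A A: FOLLOW(A) ⊇ FOLLOW(S) ⊇ {$}; new: +{$}
  FOLLOW[S]={$}  FOLLOW[A]={$,c}
round 2: (no change)
  FOLLOW[S]={$}  FOLLOW[A]={$,c}

FOLLOW(A) = ["$", "c"]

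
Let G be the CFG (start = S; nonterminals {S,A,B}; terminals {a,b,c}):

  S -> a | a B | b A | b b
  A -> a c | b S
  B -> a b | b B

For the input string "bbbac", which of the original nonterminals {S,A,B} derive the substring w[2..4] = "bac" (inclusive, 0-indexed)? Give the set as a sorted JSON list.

Convert to CNF:
  S -> T0 B | T2 A | T2 T2 | a
  A -> T0 T1 | T2 S
  B -> T0 T2 | T2 B
  T0 -> a
  T1 -> c
  T2 -> b

CYK table (by increasing span) — only the sub-triangle for w[2..4]:
  T[2,2] 'b' = {T2}  orig:{}
  T[3,3] 'a' = {S,T0}  orig:{S}
  T[4,4] 'c' = {T1}  orig:{}
  T[2,3] 'ba' = {A}
  T[3,4] 'ac' = {A}
  T[2,4] 'bac' = {S}

Original NTs in T[2,4] deriving "bac": ["S"]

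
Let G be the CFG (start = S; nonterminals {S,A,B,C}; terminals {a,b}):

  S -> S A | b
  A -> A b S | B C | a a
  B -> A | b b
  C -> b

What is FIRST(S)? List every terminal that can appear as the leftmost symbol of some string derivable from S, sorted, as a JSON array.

Compute FIRST by fixpoint:
round 1:
  A via A→a a: +{a}
  B via B→A: +{a}
  B via B→b b: +{b}
  C via C→b: +{b}
  S via S→b: +{b}
  FIRST(S)={b}  FIRST(A)={a}  FIRST(B)={a,b}  FIRST(C)={b}
round 2:
  A via A→B C: +{b}
  FIRST(S)={b}  FIRST(A)={a,b}  FIRST(B)={a,b}  FIRST(C)={b}
round 3: (no change)
  FIRST(S)={b}  FIRST(A)={a,b}  FIRST(B)={a,b}  FIRST(C)={b}

FIRST(S) = ["b"]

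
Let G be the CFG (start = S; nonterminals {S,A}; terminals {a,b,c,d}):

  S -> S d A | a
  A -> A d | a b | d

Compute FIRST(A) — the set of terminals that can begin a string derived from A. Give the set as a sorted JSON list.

Compute FIRST by fixpoint:
round 1:
  A via A→a b: +{a}
  A via A→d: +{d}
  S via S→a: +{a}
  FIRST(S)={a}  FIRST(A)={a,d}
round 2: — fixpoint
  FIRST(S)={a}  FIRST(A)={a,d}

FIRST(A) = ["a", "d"]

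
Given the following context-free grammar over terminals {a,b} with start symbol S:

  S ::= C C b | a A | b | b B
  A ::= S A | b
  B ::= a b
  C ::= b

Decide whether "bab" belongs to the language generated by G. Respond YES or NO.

Convert to CNF:
  S -> C X2 | T0 A | T1 B | b
  A -> S A | b
  B -> T0 T1
  C -> b
  T0 -> a
  T1 -> b
  X2 -> C T1

CYK table (by increasing span):
  [0..0]={A,C,S,T1}  "b"  orig:{A,C,S}
  [1..1]={T0}  "a"  orig:{}
  [2..2]={A,C,S,T1}  "b"  orig:{A,C,S}
  [0..1]=∅  "ba"
  [1..2]={B,S}  "ab"
  [0..2]={S}  "bab"

S ∈ T[0,2] ⇒ YES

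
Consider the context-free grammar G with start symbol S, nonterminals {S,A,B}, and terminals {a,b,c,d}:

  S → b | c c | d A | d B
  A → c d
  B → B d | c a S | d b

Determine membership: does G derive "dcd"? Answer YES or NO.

Convert to CNF:
  S -> T0 T0 | T1 A | T1 B | b
  A -> T0 T1
  B -> B T1 | T0 X4 | T1 T3
  T0 -> c
  T1 -> d
  T2 -> a
  T3 -> b
  X4 -> T2 S

CYK table (by increasing span):
  T[0,0] 'd' = {T1}  orig:{}
  T[1,1] 'c' = {T0}  orig:{}
  T[2,2] 'd' = {T1}  orig:{}
  T[0,1] 'dc' = ∅
  T[1,2] 'cd' = {A}
  T[0,2] 'dcd' = {S}

S ∈ T[0,2] ⇒ YES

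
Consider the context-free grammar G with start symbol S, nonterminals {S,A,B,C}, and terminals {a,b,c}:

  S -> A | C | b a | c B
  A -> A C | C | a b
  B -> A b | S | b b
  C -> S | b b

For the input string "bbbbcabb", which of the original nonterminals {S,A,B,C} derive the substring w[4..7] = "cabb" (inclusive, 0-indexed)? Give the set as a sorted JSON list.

Convert to CNF:
  S -> A C | T0 T1 | T1 T0 | T1 T1 | T2 B
  A -> A C | T0 T1 | T1 T0 | T1 T1 | T2 B
  B -> A C | A T1 | T0 T1 | T1 T0 | T1 T1 | T2 B
  C -> A C | T0 T1 | T1 T0 | T1 T1 | T2 B
  T0 -> a
  T1 -> b
  T2 -> c

CYK table (by increasing span) — only the sub-triangle for w[4..7]:
  [4..4]={T2}  "c"  orig:{}
  [5..5]={T0}  "a"  orig:{}
  [6..6]={T1}  "b"  orig:{}
  [7..7]={T1}  "b"  orig:{}
  [4..5]=∅  "ca"
  [5..6]={A,B,C,S}  "ab"
  [6..7]={A,B,C,S}  "bb"
  [4..6]={A,B,C,S}  "cab"
  [5..7]={B}  "abb"
  [4..7]={A,B,C,S}  "cabb"

Original NTs in T[4,7] deriving "cabb": ["A", "B", "C", "S"]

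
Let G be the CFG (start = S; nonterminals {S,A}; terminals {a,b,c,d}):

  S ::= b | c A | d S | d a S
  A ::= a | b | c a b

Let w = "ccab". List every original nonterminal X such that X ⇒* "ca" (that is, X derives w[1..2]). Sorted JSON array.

CNF form of G:
  S -> T0 A | T3 S | T3 X5 | b
  A -> T0 X4 | a | b
  T0 -> c
  T1 -> a
  T2 -> b
  T3 -> d
  X4 -> T1 T2
  X5 -> T1 S

CYK fill, restricted to cells inside w[1..2]:
  [1..1]={T0}  "c"  orig:{}
  [2..2]={A,T1}  "a"  orig:{A}
  [1..2]={S}  "ca"

Original NTs in T[1,2] deriving "ca": ["S"]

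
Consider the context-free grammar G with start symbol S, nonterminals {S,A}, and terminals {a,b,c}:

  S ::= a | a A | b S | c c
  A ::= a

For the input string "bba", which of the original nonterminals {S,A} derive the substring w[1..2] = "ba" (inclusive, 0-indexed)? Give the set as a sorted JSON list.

CNF form of G:
  S -> T0 A | T1 S | T2 T2 | a
  A -> a
  T0 -> a
  T1 -> b
  T2 -> c

CYK table (by increasing span) — only the sub-triangle for w[1..2]:
  T[1,1] 'b' = {T1}  orig:{}
  T[2,2] 'a' = {A,S,T0}  orig:{A,S}
  T[1,2] 'ba' = {S}

Original NTs in T[1,2] deriving "ba": ["S"]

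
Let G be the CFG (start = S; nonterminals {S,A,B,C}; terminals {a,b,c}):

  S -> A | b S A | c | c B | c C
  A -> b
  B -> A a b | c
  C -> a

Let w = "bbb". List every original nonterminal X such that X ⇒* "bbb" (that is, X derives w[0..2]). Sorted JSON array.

Convert to CNF:
  S -> T1 X4 | T2 B | T2 C | b | c
  A -> b
  B -> A X3 | c
  C -> a
  T0 -> a
  T1 -> b
  T2 -> c
  X3 -> T0 T1
  X4 -> S A

CYK table (by increasing span) — only the sub-triangle for w[0..2]:
  cell(0,0) b: {A,S,T1}  orig:{A,S}
  cell(1,1) b: {A,S,T1}  orig:{A,S}
  cell(2,2) b: {A,S,T1}  orig:{A,S}
  cell(0,1) bb: {X4}  orig:{}
  cell(1,2) bb: {X4}  orig:{}
  cell(0,2) bbb: {S}

Original NTs in T[0,2] deriving "bbb": ["S"]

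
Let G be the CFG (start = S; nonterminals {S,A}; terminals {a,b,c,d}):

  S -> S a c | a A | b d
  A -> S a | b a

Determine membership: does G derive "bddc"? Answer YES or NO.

CNF form of G:
  S -> S X4 | T0 A | T1 T3
  A -> S T0 | T1 T0
  T0 -> a
  T1 -> b
  T2 -> c
  T3 -> d
  X4 -> T0 T2

CYK fill:
  [0..0]={T1}  "b"  orig:{}
  [1..1]={T3}  "d"  orig:{}
  [2..2]={T3}  "d"  orig:{}
  [3..3]={T2}  "c"  orig:{}
  [0..1]={S}  "bd"
  [1..2]=∅  "dd"
  [2..3]=∅  "dc"
  [0..2]=∅  "bdd"
  [1..3]=∅  "ddc"
  [0..3]=∅  "bddc"

S ∉ T[0,3] ⇒ NO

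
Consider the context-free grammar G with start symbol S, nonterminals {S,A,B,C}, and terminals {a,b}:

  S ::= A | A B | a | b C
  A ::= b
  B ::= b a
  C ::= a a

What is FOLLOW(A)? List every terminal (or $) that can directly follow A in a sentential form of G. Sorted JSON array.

FIRST sets, iterate to fixpoint:
round 1:
  A via A→b: +{b}
  B via B→b a: +{b}
  C via C→a a: +{a}
  S via S→A: +{b}
  S via S→a: +{a}
  FIRST[S]={a,b}  FIRST[A]={b}  FIRST[B]={b}  FIRST[C]={a}
round 2: done
  FIRST[S]={a,b}  FIRST[A]={b}  FIRST[B]={b}  FIRST[C]={a}

Compute FOLLOW by fixpoint:
initialize: $ ∈ FOLLOW(S)
[1]
  S→A: FOLLOW(A) ⊇ FOLLOW(S) ⊇ {$}; new: +{$}
  S→A B: FOLLOW(A) ⊇ FIRST(B) = {b}; new: +{b}
  S→A B: FOLLOW(B) ⊇ FOLLOW(S) ⊇ {$}; new: +{$}
  S→b C: FOLLOW(C) ⊇ FOLLOW(S) ⊇ {$}; new: +{$}
  FOLLOW[S]={$}  FOLLOW[A]={$,b}  FOLLOW[B]={$}  FOLLOW[C]={$}
[2] (no change)
  FOLLOW[S]={$}  FOLLOW[A]={$,b}  FOLLOW[B]={$}  FOLLOW[C]={$}

FOLLOW(A) = ["$", "b"]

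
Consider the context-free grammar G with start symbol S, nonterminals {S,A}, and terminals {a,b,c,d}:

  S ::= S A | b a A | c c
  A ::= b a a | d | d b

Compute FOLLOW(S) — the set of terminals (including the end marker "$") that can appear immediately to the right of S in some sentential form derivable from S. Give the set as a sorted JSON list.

Compute FIRST by fixpoint:
pass 1:
  A via A→b a a: +{b}
  A via A→d: +{d}
  S via S→b a A: +{b}
  S via S→c c: +{c}
  S: {b,c}  A: {b,d}
pass 2: (no change)
  S: {b,c}  A: {b,d}

FOLLOW iteration:
seed FOLLOW(S) with $
iter 1:
  S→S A: FOLLOW(S) ⊇ FIRST(A) = {b,d}; new: +{b,d}
  S→S A: FOLLOW(A) ⊇ FOLLOW(S) ⊇ {$,b,d}; new: +{$,b,d}
  FOLLOW[S]={$,b,d}  FOLLOW[A]={$,b,d}
iter 2: (stable)
  FOLLOW[S]={$,b,d}  FOLLOW[A]={$,b,d}

FOLLOW(S) = ["$", "b", "d"]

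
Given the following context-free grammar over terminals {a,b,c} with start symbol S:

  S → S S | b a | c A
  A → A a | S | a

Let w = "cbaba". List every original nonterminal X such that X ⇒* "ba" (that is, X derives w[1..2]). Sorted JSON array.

Convert to CNF:
  S -> S S | T1 T0 | T2 A
  A -> A T0 | S S | T1 T0 | T2 A | a
  T0 -> a
  T1 -> b
  T2 -> c

CYK table (by increasing span) (cells [i..j] with 1 ≤ i ≤ j ≤ 2 only):
  T[1,1] 'b' = {T1}  orig:{}
  T[2,2] 'a' = {A,T0}  orig:{A}
  T[1,2] 'ba' = {A,S}

Original NTs in T[1,2] deriving "ba": ["A", "S"]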